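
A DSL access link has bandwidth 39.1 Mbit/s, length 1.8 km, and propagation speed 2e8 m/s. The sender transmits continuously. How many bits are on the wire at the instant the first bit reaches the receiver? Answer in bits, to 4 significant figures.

351.9 bits

Propagation delay = 1800 / 200000000 = 9e-06 s.
BDP = R × t_prop = 39100000 × 9e-06 = 351.9 bits.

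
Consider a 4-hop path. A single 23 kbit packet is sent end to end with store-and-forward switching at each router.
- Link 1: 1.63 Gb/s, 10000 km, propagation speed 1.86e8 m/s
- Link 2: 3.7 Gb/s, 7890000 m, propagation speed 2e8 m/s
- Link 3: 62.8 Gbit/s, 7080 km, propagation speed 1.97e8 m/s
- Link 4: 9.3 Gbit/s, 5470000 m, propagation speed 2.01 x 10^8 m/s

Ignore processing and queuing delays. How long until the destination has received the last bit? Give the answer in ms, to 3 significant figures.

L = 23000 bits.
Transmission delays (L/R per hop): 0.0141104, 0.00621622, 0.000366242, 0.00247312 ms; sum = 0.023166 ms.
Propagation delays (d/s per hop): 53.7634, 39.45, 35.9391, 27.2139 ms; sum = 156.366 ms.
End-to-end = 156 ms.

156 ms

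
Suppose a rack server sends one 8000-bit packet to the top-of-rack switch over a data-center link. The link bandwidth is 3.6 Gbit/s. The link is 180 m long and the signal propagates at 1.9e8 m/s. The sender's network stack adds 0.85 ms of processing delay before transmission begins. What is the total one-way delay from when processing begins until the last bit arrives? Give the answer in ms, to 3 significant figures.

Transmission delay = L/R = 8000 / 3600000000 = 0.00222222 ms.
Propagation delay = d/s = 180 m / 190000000 m/s = 0.000947368 ms.
Plus processing delay 0.85 ms = 0.85 ms.
Total = 0.853 ms.

0.853 ms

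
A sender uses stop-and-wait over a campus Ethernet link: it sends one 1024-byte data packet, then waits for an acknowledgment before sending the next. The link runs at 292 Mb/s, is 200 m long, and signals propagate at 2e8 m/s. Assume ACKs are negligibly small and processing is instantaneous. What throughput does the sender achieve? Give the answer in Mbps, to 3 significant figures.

273 Mbps

t_tx = L/R = 8192/292000000 = 2.80548e-05 s.
t_prop = 200/200000000 = 1e-06 s; RTT = 2e-06 s.
Cycle = t_tx + RTT = 3.00548e-05 s.
Throughput = L / cycle = 8192 / 3.00548e-05 = 273 Mbps.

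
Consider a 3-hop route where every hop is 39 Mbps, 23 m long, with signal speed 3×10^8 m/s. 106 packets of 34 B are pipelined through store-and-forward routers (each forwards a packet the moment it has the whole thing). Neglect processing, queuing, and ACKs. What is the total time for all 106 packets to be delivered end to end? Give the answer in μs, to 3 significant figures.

753 μs

Per-hop transmission t_tx = L/R = 272/39000000 = 6.97436 μs.
Per-hop propagation t_prop = 23/300000000 = 0.0766667 μs.
Pipeline fill: first packet needs 3·t_tx to clear all hops; remaining 105 packets each add one t_tx.
Total = (3+106-1)·t_tx + 3·t_prop = 108·6.97436 + 3·0.0766667 = 753 μs.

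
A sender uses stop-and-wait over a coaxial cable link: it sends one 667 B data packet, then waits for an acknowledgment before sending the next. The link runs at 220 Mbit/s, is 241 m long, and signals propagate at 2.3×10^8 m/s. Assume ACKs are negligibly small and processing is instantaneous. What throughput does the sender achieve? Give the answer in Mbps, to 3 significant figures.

203 Mbps

t_tx = L/R = 5336/220000000 = 2.42545e-05 s.
t_prop = 241/2.3e+08 = 1.04783e-06 s; RTT = 2.09565e-06 s.
Cycle = t_tx + RTT = 2.63502e-05 s.
Throughput = L / cycle = 5336 / 2.63502e-05 = 203 Mbps.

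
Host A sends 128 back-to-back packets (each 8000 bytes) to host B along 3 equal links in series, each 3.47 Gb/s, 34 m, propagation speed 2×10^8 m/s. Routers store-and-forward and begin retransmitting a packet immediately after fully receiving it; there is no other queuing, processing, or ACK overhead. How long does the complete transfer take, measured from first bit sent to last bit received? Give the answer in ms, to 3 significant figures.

Per-hop transmission t_tx = L/R = 64000/3470000000 = 0.0184438 ms.
Per-hop propagation t_prop = 34/200000000 = 0.00017 ms.
Pipeline fill: first packet needs 3·t_tx to clear all hops; remaining 127 packets each add one t_tx.
Total = (3+128-1)·t_tx + 3·t_prop = 130·0.0184438 + 3·0.00017 = 2.40 ms.

2.40 ms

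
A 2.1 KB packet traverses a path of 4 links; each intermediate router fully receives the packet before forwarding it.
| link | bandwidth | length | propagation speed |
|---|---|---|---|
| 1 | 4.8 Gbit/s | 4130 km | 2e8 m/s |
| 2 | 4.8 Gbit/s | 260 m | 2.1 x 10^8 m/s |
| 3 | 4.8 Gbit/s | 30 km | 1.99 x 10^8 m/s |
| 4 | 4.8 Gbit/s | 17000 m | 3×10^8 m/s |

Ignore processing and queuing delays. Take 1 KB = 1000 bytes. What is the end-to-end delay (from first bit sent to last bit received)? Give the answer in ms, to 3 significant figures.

L = 16800 bits.
Transmission delay per hop = L/R = 16800/4800000000 = 0.0035 ms; 4 hops → 0.014 ms.
Propagation delays (d/s per hop): 20.65, 0.0012381, 0.150754, 0.0566667 ms; sum = 20.8587 ms.
End-to-end = 20.9 ms.

20.9 ms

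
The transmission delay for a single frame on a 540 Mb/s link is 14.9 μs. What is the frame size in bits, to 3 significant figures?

8050 bits

L = R × t_tx = 540000000 b/s × 1.49e-05 s = 8046 bits.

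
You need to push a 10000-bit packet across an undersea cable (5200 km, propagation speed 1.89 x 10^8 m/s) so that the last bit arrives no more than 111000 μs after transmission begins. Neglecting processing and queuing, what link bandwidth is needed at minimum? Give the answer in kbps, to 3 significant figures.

Propagation delay = 5200000 / 189000000 = 27513.2 μs.
Transmission budget = 111000 − 27513.2 = 83486.8 μs.
R ≥ L / t_tx = 10000 bits / 0.0834868 s = 120 kbps.

120 kbps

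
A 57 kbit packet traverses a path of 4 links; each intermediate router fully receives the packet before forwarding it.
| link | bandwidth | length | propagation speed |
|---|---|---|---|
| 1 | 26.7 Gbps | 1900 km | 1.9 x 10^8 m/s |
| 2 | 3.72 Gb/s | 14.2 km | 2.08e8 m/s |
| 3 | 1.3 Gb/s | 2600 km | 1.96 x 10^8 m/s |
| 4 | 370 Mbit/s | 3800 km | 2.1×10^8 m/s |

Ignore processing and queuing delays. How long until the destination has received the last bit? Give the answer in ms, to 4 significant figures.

L = 57000 bits.
Transmission delays (L/R per hop): 0.00213483, 0.0153226, 0.0438462, 0.154054 ms; sum = 0.215358 ms.
Propagation delays (d/s per hop): 10, 0.0682692, 13.2653, 18.0952 ms; sum = 41.4288 ms.
End-to-end = 41.64 ms.

41.64 ms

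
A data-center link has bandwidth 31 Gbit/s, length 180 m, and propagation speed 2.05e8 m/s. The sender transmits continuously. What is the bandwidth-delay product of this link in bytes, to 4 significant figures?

Propagation delay = 180 / 2.05e+08 = 8.78049e-07 s.
BDP = R × t_prop = 31000000000 × 8.78049e-07 = 27219.5 bits.
In bytes: 27219.5/8 = 3402 bytes.

3402 bytes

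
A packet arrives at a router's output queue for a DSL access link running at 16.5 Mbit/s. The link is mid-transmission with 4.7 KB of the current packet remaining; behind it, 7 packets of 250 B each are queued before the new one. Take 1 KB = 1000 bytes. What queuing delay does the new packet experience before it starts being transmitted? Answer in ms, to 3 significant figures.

3.13 ms

Each queued packet: L/R = 2000/16500000 = 0.121212 ms.
7 queued → 0.848485 ms.
Plus remaining 37600 bits of current packet: 2.27879 ms.
Queuing delay = 3.13 ms.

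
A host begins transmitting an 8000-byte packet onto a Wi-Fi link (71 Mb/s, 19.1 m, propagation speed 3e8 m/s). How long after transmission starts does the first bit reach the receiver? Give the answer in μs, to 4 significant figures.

0.06367 μs

First bit experiences only propagation delay: d/s = 19.1/300000000 = 0.06367 μs.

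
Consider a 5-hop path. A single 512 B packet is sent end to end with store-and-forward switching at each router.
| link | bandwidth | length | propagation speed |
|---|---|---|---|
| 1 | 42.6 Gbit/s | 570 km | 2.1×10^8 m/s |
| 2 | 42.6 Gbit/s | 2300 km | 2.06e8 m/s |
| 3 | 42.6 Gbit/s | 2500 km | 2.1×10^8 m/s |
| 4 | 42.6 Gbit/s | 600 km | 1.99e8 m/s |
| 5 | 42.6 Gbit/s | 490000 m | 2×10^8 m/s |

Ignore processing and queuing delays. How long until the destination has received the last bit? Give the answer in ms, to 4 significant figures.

L = 512 × 8 = 4096 bits.
Transmission delay per hop = L/R = 4096/42600000000 = 9.61502e-05 ms; 5 hops → 0.000480751 ms.
Propagation delays (d/s per hop): 2.71429, 11.165, 11.9048, 3.01508, 2.45 ms; sum = 31.2492 ms.
End-to-end = 31.25 ms.

31.25 ms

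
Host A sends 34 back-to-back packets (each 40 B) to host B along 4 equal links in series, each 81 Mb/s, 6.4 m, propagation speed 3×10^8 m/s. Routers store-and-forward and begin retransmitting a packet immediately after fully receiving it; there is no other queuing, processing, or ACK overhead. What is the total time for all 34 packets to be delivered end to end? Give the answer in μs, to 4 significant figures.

Per-hop transmission t_tx = L/R = 320/81000000 = 3.95062 μs.
Per-hop propagation t_prop = 6.4/300000000 = 0.0213333 μs.
Pipeline fill: first packet needs 4·t_tx to clear all hops; remaining 33 packets each add one t_tx.
Total = (4+34-1)·t_tx + 4·t_prop = 37·3.95062 + 4·0.0213333 = 146.3 μs.

146.3 μs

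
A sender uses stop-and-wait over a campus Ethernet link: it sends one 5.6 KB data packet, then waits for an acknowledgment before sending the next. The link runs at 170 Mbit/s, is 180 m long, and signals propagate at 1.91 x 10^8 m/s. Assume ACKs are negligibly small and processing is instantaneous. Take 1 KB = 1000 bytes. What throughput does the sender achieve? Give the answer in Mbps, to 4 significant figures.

168.8 Mbps

t_tx = L/R = 44800/170000000 = 0.000263529 s.
t_prop = 180/191000000 = 9.42408e-07 s; RTT = 1.88482e-06 s.
Cycle = t_tx + RTT = 0.000265414 s.
Throughput = L / cycle = 44800 / 0.000265414 = 168.8 Mbps.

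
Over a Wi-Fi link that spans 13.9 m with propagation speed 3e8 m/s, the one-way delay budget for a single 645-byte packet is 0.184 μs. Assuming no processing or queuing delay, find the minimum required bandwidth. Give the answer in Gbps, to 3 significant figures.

L = 5160 bits.
Propagation delay = 13.9 / 300000000 = 0.0463333 μs.
Transmission budget = 0.184 − 0.0463333 = 0.137667 μs.
R ≥ L / t_tx = 5160 bits / 1.37667e-07 s = 37.5 Gbps.

37.5 Gbps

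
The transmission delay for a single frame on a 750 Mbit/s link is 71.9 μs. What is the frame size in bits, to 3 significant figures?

L = R × t_tx = 750000000 b/s × 7.19e-05 s = 53925 bits.

53900 bits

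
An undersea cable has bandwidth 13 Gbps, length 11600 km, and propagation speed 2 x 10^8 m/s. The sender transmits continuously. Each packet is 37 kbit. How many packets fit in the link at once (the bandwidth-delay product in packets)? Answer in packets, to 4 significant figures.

20380 packets

Propagation delay = 11600000 / 200000000 = 0.058 s.
BDP = R × t_prop = 13000000000 × 0.058 = 754000000 bits.
In packets of 37000 bits: 20380 packets.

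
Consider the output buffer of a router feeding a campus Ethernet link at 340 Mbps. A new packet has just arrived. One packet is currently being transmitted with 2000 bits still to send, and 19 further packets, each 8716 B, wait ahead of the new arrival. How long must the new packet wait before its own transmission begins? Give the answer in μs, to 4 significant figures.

Each queued packet: L/R = 69728/340000000 = 205.082 μs.
19 queued → 3896.56 μs.
Plus remaining 2000 bits of current packet: 5.88235 μs.
Queuing delay = 3902 μs.

3902 μs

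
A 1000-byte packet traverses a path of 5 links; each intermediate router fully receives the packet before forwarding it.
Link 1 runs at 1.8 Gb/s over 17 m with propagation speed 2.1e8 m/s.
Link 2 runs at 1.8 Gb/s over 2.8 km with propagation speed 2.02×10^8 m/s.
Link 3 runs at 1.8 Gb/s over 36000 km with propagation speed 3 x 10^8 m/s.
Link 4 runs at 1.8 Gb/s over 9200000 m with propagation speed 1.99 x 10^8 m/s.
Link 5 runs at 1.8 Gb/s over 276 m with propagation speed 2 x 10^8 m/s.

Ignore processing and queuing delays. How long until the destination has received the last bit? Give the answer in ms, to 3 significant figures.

L = 1000 × 8 = 8000 bits.
Transmission delay per hop = L/R = 8000/1800000000 = 0.00444444 ms; 5 hops → 0.0222222 ms.
Propagation delays (d/s per hop): 8.09524e-05, 0.0138614, 120, 46.2312, 0.00138 ms; sum = 166.246 ms.
End-to-end = 166 ms.

166 ms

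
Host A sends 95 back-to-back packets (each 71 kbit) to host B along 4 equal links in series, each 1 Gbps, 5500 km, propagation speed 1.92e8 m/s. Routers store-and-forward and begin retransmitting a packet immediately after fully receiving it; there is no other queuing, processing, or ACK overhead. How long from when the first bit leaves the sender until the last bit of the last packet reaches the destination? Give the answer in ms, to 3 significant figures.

Per-hop transmission t_tx = L/R = 71000/1000000000 = 0.071 ms.
Per-hop propagation t_prop = 5500000/192000000 = 28.6458 ms.
Pipeline fill: first packet needs 4·t_tx to clear all hops; remaining 94 packets each add one t_tx.
Total = (4+95-1)·t_tx + 4·t_prop = 98·0.071 + 4·28.6458 = 122 ms.

122 ms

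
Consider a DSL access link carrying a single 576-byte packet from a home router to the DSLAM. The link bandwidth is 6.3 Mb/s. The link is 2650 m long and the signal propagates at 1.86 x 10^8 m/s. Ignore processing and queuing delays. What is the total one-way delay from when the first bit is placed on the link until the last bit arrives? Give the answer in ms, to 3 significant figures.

L = 576 × 8 = 4608 bits.
Transmission delay = L/R = 4608 / 6300000 = 0.731429 ms.
Propagation delay = d/s = 2650 m / 186000000 m/s = 0.0142473 ms.
Total = 0.746 ms.

0.746 ms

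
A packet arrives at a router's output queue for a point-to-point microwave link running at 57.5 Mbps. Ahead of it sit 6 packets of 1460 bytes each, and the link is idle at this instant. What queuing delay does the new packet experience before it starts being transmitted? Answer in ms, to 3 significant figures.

1.22 ms

Each queued packet: L/R = 11680/57500000 = 0.20313 ms.
6 queued → 1.21878 ms.
Queuing delay = 1.22 ms.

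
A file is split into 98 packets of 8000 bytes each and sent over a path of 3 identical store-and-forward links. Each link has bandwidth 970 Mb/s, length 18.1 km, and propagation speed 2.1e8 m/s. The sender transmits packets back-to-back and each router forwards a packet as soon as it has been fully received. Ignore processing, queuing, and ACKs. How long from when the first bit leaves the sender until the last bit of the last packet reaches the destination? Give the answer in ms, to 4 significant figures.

Per-hop transmission t_tx = L/R = 64000/970000000 = 0.0659794 ms.
Per-hop propagation t_prop = 18100/210000000 = 0.0861905 ms.
Pipeline fill: first packet needs 3·t_tx to clear all hops; remaining 97 packets each add one t_tx.
Total = (3+98-1)·t_tx + 3·t_prop = 100·0.0659794 + 3·0.0861905 = 6.857 ms.

6.857 ms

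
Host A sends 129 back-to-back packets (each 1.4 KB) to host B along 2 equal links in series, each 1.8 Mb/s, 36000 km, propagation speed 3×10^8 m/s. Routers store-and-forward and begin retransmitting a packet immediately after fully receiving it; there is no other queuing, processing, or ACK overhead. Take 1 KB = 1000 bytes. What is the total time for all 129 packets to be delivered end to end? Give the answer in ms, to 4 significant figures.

1049 ms

Per-hop transmission t_tx = L/R = 11200/1800000 = 6.22222 ms.
Per-hop propagation t_prop = 36000000/300000000 = 120 ms.
Pipeline fill: first packet needs 2·t_tx to clear all hops; remaining 128 packets each add one t_tx.
Total = (2+129-1)·t_tx + 2·t_prop = 130·6.22222 + 2·120 = 1049 ms.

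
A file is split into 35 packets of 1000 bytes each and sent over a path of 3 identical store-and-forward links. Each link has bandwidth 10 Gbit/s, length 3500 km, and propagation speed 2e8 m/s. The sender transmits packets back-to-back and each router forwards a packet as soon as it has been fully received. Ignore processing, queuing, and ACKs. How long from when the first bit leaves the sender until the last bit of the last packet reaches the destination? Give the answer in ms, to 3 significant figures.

Per-hop transmission t_tx = L/R = 8000/10000000000 = 0.0008 ms.
Per-hop propagation t_prop = 3500000/200000000 = 17.5 ms.
Pipeline fill: first packet needs 3·t_tx to clear all hops; remaining 34 packets each add one t_tx.
Total = (3+35-1)·t_tx + 3·t_prop = 37·0.0008 + 3·17.5 = 52.5 ms.

52.5 ms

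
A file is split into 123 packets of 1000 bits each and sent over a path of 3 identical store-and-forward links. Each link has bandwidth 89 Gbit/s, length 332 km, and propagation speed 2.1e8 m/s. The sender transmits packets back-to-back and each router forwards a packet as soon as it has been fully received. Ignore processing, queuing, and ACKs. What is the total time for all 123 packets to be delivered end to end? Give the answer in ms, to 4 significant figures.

4.744 ms

Per-hop transmission t_tx = L/R = 1000/89000000000 = 1.1236e-05 ms.
Per-hop propagation t_prop = 332000/210000000 = 1.58095 ms.
Pipeline fill: first packet needs 3·t_tx to clear all hops; remaining 122 packets each add one t_tx.
Total = (3+123-1)·t_tx + 3·t_prop = 125·1.1236e-05 + 3·1.58095 = 4.744 ms.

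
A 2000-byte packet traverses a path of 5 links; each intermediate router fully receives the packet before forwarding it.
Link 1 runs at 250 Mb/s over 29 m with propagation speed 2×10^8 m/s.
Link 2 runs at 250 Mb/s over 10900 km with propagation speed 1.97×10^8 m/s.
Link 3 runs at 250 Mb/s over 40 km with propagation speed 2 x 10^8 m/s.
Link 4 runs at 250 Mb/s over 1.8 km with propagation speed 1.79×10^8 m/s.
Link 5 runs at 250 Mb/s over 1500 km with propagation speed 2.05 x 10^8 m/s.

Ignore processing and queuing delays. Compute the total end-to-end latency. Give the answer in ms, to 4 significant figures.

L = 2000 × 8 = 16000 bits.
Transmission delay per hop = L/R = 16000/250000000 = 0.064 ms; 5 hops → 0.32 ms.
Propagation delays (d/s per hop): 0.000145, 55.3299, 0.2, 0.0100559, 7.31707 ms; sum = 62.8572 ms.
End-to-end = 63.18 ms.

63.18 ms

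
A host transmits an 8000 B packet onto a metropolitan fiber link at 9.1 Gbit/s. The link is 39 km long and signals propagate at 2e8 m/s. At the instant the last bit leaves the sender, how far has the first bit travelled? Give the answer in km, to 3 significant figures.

1.41 km

t_tx = L/R = 64000/9100000000 = 7.03297e-06 s.
Distance = s × t_tx = 200000000 × 7.03297e-06 = 1.41 km.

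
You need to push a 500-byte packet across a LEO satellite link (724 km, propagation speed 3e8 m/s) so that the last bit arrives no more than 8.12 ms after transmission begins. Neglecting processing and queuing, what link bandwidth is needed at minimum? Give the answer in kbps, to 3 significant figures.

701 kbps

L = 4000 bits.
Propagation delay = 724000 / 300000000 = 2.41333 ms.
Transmission budget = 8.12 − 2.41333 = 5.70667 ms.
R ≥ L / t_tx = 4000 bits / 0.00570667 s = 701 kbps.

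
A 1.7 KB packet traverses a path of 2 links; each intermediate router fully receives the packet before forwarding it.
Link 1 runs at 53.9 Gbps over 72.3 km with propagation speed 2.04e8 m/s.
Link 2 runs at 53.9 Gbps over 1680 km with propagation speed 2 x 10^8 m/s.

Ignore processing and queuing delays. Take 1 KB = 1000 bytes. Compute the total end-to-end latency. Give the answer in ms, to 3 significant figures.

8.75 ms

L = 13600 bits.
Transmission delay per hop = L/R = 13600/53900000000 = 0.000252319 ms; 2 hops → 0.000504638 ms.
Propagation delays (d/s per hop): 0.354412, 8.4 ms; sum = 8.75441 ms.
End-to-end = 8.75 ms.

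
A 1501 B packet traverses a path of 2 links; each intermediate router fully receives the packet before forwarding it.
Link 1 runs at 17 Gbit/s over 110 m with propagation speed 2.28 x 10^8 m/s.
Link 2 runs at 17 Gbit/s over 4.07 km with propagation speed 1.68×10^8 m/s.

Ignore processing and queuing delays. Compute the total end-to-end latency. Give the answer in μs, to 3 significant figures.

L = 1501 × 8 = 12008 bits.
Transmission delay per hop = L/R = 12008/17000000000 = 0.706353 μs; 2 hops → 1.41271 μs.
Propagation delays (d/s per hop): 0.482456, 24.2262 μs; sum = 24.7086 μs.
End-to-end = 26.1 μs.

26.1 μs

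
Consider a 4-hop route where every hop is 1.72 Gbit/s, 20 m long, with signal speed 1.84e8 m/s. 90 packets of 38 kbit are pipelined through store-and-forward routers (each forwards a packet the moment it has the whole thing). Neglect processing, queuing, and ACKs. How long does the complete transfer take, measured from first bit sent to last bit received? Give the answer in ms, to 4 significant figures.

2.055 ms

Per-hop transmission t_tx = L/R = 38000/1720000000 = 0.022093 ms.
Per-hop propagation t_prop = 20/184000000 = 0.000108696 ms.
Pipeline fill: first packet needs 4·t_tx to clear all hops; remaining 89 packets each add one t_tx.
Total = (4+90-1)·t_tx + 4·t_prop = 93·0.022093 + 4·0.000108696 = 2.055 ms.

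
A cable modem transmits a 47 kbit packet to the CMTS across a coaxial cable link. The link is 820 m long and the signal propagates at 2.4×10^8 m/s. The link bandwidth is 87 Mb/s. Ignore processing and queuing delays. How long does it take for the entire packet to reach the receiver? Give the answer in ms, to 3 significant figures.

0.544 ms

L = 47000 bits.
Transmission delay = L/R = 47000 / 87000000 = 0.54023 ms.
Propagation delay = d/s = 820 m / 240000000 m/s = 0.00341667 ms.
Total = 0.544 ms.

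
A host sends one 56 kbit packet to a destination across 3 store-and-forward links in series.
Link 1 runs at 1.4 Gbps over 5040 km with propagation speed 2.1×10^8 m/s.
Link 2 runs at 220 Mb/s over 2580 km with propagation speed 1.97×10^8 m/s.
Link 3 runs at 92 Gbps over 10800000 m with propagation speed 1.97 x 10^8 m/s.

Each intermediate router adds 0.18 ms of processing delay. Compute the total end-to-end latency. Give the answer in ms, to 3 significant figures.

92.6 ms

L = 56000 bits.
Transmission delays (L/R per hop): 0.04, 0.254545, 0.000608696 ms; sum = 0.295154 ms.
Propagation delays (d/s per hop): 24, 13.0964, 54.8223 ms; sum = 91.9188 ms.
Processing at 2 router(s): 2 × 0.18 ms = 0.36 ms.
End-to-end = 92.6 ms.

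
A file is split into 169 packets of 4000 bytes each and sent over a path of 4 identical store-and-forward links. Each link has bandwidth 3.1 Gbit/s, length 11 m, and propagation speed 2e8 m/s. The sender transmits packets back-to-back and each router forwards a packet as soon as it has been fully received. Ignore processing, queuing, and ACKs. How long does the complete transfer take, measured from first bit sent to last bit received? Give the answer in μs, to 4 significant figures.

Per-hop transmission t_tx = L/R = 32000/3100000000 = 10.3226 μs.
Per-hop propagation t_prop = 11/200000000 = 0.055 μs.
Pipeline fill: first packet needs 4·t_tx to clear all hops; remaining 168 packets each add one t_tx.
Total = (4+169-1)·t_tx + 4·t_prop = 172·10.3226 + 4·0.055 = 1776 μs.

1776 μs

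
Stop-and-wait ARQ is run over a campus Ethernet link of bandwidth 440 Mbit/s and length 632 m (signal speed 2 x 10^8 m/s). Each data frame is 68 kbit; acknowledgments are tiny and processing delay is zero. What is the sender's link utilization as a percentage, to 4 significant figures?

96.07 %

t_tx = L/R = 68000/440000000 = 0.000154545 s.
t_prop = 632/200000000 = 3.16e-06 s; RTT = 6.32e-06 s.
Cycle = t_tx + RTT = 0.000160865 s.
Utilization = t_tx / cycle = 0.000154545/0.000160865 = 96.07 %.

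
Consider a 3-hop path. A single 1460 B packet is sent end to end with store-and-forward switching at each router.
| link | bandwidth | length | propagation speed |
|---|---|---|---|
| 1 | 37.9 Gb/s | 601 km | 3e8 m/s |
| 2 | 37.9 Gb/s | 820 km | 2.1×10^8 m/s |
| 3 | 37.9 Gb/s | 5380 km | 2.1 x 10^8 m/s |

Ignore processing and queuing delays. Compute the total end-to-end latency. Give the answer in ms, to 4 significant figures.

L = 1460 × 8 = 11680 bits.
Transmission delay per hop = L/R = 11680/37900000000 = 0.000308179 ms; 3 hops → 0.000924538 ms.
Propagation delays (d/s per hop): 2.00333, 3.90476, 25.619 ms; sum = 31.5271 ms.
End-to-end = 31.53 ms.

31.53 ms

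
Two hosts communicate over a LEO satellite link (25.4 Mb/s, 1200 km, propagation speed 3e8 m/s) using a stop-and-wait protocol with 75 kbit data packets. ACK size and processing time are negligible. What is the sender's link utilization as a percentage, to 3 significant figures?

t_tx = L/R = 75000/25400000 = 0.00295276 s.
t_prop = 1200000/300000000 = 0.004 s; RTT = 0.008 s.
Cycle = t_tx + RTT = 0.0109528 s.
Utilization = t_tx / cycle = 0.00295276/0.0109528 = 27.0 %.

27.0 %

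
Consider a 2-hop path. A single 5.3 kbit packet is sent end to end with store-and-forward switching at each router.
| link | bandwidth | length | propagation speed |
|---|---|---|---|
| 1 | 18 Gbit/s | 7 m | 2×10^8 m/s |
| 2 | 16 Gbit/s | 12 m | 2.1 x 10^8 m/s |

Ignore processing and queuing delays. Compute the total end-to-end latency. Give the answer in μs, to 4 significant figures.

L = 5300 bits.
Transmission delays (L/R per hop): 0.294444, 0.33125 μs; sum = 0.625694 μs.
Propagation delays (d/s per hop): 0.035, 0.0571429 μs; sum = 0.0921429 μs.
End-to-end = 0.7178 μs.

0.7178 μs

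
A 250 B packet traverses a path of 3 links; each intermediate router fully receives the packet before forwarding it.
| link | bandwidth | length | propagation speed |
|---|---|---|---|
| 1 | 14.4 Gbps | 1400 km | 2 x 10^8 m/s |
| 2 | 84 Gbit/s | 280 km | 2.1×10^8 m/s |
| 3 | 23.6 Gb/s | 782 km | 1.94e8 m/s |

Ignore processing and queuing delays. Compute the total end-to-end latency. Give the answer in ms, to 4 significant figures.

12.36 ms

L = 250 × 8 = 2000 bits.
Transmission delays (L/R per hop): 0.000138889, 2.38095e-05, 8.47458e-05 ms; sum = 0.000247444 ms.
Propagation delays (d/s per hop): 7, 1.33333, 4.03093 ms; sum = 12.3643 ms.
End-to-end = 12.36 ms.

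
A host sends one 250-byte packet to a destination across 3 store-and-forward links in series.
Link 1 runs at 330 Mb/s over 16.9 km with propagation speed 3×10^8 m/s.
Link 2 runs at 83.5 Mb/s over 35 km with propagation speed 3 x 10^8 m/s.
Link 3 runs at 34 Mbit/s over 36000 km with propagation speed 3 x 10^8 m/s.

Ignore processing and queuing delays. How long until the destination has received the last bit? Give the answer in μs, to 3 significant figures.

L = 250 × 8 = 2000 bits.
Transmission delays (L/R per hop): 6.06061, 23.9521, 58.8235 μs; sum = 88.8362 μs.
Propagation delays (d/s per hop): 56.3333, 116.667, 120000 μs; sum = 120173 μs.
End-to-end = 120000 μs.

120000 μs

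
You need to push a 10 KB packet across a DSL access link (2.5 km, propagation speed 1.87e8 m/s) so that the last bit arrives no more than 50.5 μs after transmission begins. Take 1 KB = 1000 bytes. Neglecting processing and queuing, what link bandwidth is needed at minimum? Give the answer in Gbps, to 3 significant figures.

2.15 Gbps

L = 80000 bits.
Propagation delay = 2500 / 187000000 = 13.369 μs.
Transmission budget = 50.5 − 13.369 = 37.131 μs.
R ≥ L / t_tx = 80000 bits / 3.7131e-05 s = 2.15 Gbps.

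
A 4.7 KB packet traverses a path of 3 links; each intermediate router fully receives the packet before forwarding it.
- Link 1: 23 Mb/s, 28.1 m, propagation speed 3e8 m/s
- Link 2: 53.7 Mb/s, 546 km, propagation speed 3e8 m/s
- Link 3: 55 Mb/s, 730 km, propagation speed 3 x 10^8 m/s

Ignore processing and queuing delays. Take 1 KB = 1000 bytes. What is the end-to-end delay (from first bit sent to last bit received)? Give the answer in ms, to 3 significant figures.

7.27 ms

L = 37600 bits.
Transmission delays (L/R per hop): 1.63478, 0.700186, 0.683636 ms; sum = 3.01861 ms.
Propagation delays (d/s per hop): 9.36667e-05, 1.82, 2.43333 ms; sum = 4.25343 ms.
End-to-end = 7.27 ms.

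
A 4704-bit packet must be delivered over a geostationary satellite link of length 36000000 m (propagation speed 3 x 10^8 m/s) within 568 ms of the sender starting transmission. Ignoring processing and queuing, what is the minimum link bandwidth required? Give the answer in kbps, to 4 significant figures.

10.50 kbps

Propagation delay = 36000000 / 300000000 = 120 ms.
Transmission budget = 568 − 120 = 448 ms.
R ≥ L / t_tx = 4704 bits / 0.448 s = 10.50 kbps.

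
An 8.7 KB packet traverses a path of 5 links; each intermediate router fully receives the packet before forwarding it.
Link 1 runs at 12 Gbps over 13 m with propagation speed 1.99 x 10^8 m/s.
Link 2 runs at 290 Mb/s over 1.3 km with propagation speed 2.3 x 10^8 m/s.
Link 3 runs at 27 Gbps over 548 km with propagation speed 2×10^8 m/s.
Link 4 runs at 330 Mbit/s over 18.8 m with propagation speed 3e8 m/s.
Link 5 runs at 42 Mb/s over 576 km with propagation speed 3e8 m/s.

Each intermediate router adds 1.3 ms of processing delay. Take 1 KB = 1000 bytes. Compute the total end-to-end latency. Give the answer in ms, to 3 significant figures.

L = 69600 bits.
Transmission delays (L/R per hop): 0.0058, 0.24, 0.00257778, 0.210909, 1.65714 ms; sum = 2.11643 ms.
Propagation delays (d/s per hop): 6.53266e-05, 0.00565217, 2.74, 6.26667e-05, 1.92 ms; sum = 4.66578 ms.
Processing at 4 router(s): 4 × 1.3 ms = 5.2 ms.
End-to-end = 12.0 ms.

12.0 ms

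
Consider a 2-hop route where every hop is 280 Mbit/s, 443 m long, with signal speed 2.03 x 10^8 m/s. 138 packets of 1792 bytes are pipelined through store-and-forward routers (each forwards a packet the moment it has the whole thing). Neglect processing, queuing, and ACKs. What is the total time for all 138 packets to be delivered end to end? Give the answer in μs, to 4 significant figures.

7121 μs

Per-hop transmission t_tx = L/R = 14336/280000000 = 51.2 μs.
Per-hop propagation t_prop = 443/2.03e+08 = 2.18227 μs.
Pipeline fill: first packet needs 2·t_tx to clear all hops; remaining 137 packets each add one t_tx.
Total = (2+138-1)·t_tx + 2·t_prop = 139·51.2 + 2·2.18227 = 7121 μs.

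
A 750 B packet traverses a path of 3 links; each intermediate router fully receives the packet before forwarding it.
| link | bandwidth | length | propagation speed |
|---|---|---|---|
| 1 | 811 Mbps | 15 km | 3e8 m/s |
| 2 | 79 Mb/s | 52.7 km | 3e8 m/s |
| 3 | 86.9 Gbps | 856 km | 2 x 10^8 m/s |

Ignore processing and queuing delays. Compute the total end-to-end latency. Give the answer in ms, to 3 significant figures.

4.59 ms

L = 750 × 8 = 6000 bits.
Transmission delays (L/R per hop): 0.00739827, 0.0759494, 6.90449e-05 ms; sum = 0.0834167 ms.
Propagation delays (d/s per hop): 0.05, 0.175667, 4.28 ms; sum = 4.50567 ms.
End-to-end = 4.59 ms.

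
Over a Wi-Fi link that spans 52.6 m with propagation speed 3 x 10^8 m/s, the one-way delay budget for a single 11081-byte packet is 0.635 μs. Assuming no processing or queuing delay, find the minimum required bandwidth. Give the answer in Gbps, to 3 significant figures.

L = 88648 bits.
Propagation delay = 52.6 / 300000000 = 0.175333 μs.
Transmission budget = 0.635 − 0.175333 = 0.459667 μs.
R ≥ L / t_tx = 88648 bits / 4.59667e-07 s = 193 Gbps.

193 Gbps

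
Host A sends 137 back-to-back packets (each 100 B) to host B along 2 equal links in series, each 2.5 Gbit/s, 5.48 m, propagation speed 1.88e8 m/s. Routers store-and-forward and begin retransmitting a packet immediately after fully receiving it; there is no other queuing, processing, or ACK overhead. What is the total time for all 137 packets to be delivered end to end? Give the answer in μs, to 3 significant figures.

44.2 μs

Per-hop transmission t_tx = L/R = 800/2500000000 = 0.32 μs.
Per-hop propagation t_prop = 5.48/188000000 = 0.0291489 μs.
Pipeline fill: first packet needs 2·t_tx to clear all hops; remaining 136 packets each add one t_tx.
Total = (2+137-1)·t_tx + 2·t_prop = 138·0.32 + 2·0.0291489 = 44.2 μs.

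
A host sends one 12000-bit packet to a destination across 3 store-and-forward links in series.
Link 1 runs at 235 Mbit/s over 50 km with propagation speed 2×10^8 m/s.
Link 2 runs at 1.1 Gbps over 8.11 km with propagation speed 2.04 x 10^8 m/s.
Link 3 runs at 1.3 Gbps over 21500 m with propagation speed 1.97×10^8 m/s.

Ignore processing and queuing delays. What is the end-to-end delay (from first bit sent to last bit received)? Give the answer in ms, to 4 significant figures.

Transmission delays (L/R per hop): 0.0510638, 0.0109091, 0.00923077 ms; sum = 0.0712037 ms.
Propagation delays (d/s per hop): 0.25, 0.0397549, 0.109137 ms; sum = 0.398892 ms.
End-to-end = 0.4701 ms.

0.4701 ms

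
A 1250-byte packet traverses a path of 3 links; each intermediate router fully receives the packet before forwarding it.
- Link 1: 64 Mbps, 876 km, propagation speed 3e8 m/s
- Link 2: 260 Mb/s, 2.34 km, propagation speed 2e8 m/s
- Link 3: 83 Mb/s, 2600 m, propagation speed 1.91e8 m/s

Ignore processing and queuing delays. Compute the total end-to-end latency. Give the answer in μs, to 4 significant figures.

L = 1250 × 8 = 10000 bits.
Transmission delays (L/R per hop): 156.25, 38.4615, 120.482 μs; sum = 315.193 μs.
Propagation delays (d/s per hop): 2920, 11.7, 13.6126 μs; sum = 2945.31 μs.
End-to-end = 3261 μs.

3261 μs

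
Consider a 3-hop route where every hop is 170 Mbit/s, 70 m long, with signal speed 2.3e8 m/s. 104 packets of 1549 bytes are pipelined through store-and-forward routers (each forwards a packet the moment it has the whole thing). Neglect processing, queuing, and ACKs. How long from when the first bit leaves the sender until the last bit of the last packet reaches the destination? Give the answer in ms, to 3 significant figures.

7.73 ms

Per-hop transmission t_tx = L/R = 12392/170000000 = 0.0728941 ms.
Per-hop propagation t_prop = 70/2.3e+08 = 0.000304348 ms.
Pipeline fill: first packet needs 3·t_tx to clear all hops; remaining 103 packets each add one t_tx.
Total = (3+104-1)·t_tx + 3·t_prop = 106·0.0728941 + 3·0.000304348 = 7.73 ms.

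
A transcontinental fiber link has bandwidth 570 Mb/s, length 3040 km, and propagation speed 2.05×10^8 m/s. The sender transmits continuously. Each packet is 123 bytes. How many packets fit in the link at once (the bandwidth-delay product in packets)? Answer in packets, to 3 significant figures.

Propagation delay = 3040000 / 2.05e+08 = 0.0148293 s.
BDP = R × t_prop = 570000000 × 0.0148293 = 8452680 bits.
In packets of 984 bits: 8590 packets.

8590 packets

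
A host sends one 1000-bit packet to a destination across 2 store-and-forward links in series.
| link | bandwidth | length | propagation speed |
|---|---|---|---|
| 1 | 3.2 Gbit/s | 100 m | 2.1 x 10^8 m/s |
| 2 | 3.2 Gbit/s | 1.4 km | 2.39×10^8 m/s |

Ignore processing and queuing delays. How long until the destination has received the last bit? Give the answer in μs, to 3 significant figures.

Transmission delay per hop = L/R = 1000/3200000000 = 0.3125 μs; 2 hops → 0.625 μs.
Propagation delays (d/s per hop): 0.47619, 5.85774 μs; sum = 6.33393 μs.
End-to-end = 6.96 μs.

6.96 μs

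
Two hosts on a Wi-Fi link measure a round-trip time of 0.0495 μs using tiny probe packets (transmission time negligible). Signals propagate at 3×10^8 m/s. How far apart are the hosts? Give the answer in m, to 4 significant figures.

One-way propagation = RTT/2 = 0.02475 μs.
d = s × t = 300000000 × 2.475e-08 = 7.425 m.

7.425 m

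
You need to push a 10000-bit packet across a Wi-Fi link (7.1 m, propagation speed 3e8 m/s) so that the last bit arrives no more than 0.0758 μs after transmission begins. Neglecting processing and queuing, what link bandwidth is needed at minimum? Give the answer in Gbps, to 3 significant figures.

192 Gbps

Propagation delay = 7.1 / 300000000 = 0.0236667 μs.
Transmission budget = 0.0758 − 0.0236667 = 0.0521333 μs.
R ≥ L / t_tx = 10000 bits / 5.21333e-08 s = 192 Gbps.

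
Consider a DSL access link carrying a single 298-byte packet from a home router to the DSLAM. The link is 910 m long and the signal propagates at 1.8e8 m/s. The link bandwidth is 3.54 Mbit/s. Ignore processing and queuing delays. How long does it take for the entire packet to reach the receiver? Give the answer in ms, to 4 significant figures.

L = 298 × 8 = 2384 bits.
Transmission delay = L/R = 2384 / 3540000 = 0.673446 ms.
Propagation delay = d/s = 910 m / 180000000 m/s = 0.00505556 ms.
Total = 0.6785 ms.

0.6785 ms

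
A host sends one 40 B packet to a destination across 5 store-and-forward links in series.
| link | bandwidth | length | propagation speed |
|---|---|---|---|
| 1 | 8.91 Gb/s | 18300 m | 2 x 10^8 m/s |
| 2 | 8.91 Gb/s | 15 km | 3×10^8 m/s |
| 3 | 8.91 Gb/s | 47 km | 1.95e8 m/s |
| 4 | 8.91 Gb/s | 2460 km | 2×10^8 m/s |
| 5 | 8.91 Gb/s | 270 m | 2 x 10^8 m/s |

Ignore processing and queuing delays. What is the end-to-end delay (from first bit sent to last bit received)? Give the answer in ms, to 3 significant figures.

12.7 ms

L = 40 × 8 = 320 bits.
Transmission delay per hop = L/R = 320/8910000000 = 3.59147e-05 ms; 5 hops → 0.000179574 ms.
Propagation delays (d/s per hop): 0.0915, 0.05, 0.241026, 12.3, 0.00135 ms; sum = 12.6839 ms.
End-to-end = 12.7 ms.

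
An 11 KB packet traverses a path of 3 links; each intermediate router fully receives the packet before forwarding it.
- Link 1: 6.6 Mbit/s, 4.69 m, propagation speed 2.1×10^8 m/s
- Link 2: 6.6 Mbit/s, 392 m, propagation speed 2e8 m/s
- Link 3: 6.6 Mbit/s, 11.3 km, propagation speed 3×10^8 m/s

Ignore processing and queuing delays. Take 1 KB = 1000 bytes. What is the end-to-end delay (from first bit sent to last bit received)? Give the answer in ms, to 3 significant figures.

40.0 ms

L = 88000 bits.
Transmission delay per hop = L/R = 88000/6600000 = 13.3333 ms; 3 hops → 40 ms.
Propagation delays (d/s per hop): 2.23333e-05, 0.00196, 0.0376667 ms; sum = 0.039649 ms.
End-to-end = 40.0 ms.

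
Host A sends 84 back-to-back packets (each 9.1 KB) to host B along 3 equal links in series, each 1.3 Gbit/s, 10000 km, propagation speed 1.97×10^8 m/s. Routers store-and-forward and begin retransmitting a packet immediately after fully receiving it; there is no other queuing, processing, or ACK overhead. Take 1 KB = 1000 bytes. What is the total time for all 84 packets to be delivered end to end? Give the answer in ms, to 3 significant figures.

Per-hop transmission t_tx = L/R = 72800/1300000000 = 0.056 ms.
Per-hop propagation t_prop = 10000000/197000000 = 50.7614 ms.
Pipeline fill: first packet needs 3·t_tx to clear all hops; remaining 83 packets each add one t_tx.
Total = (3+84-1)·t_tx + 3·t_prop = 86·0.056 + 3·50.7614 = 157 ms.

157 ms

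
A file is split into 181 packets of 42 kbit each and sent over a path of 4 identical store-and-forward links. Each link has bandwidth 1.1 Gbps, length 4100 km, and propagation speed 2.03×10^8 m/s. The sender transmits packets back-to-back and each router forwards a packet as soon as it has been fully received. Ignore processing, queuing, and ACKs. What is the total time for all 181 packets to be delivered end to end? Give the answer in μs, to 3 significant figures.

Per-hop transmission t_tx = L/R = 42000/1100000000 = 38.1818 μs.
Per-hop propagation t_prop = 4100000/2.03e+08 = 20197 μs.
Pipeline fill: first packet needs 4·t_tx to clear all hops; remaining 180 packets each add one t_tx.
Total = (4+181-1)·t_tx + 4·t_prop = 184·38.1818 + 4·20197 = 87800 μs.

87800 μs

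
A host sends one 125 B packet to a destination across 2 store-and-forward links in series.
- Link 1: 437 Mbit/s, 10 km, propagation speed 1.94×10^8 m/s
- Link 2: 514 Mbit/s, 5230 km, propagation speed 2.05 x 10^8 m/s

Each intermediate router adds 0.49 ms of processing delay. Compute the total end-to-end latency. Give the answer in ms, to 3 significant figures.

L = 125 × 8 = 1000 bits.
Transmission delays (L/R per hop): 0.00228833, 0.00194553 ms; sum = 0.00423385 ms.
Propagation delays (d/s per hop): 0.0515464, 25.5122 ms; sum = 25.5637 ms.
Processing at 1 router(s): 1 × 0.49 ms = 0.49 ms.
End-to-end = 26.1 ms.

26.1 ms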